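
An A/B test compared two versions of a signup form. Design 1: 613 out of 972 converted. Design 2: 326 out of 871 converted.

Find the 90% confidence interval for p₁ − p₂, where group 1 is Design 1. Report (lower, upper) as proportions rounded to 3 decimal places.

p̂₁ = 613/972 = 0.6307 and p̂₂ = 326/871 = 0.3743.
SE₁ = √(p̂₁(1−p̂₁)/n₁) = √(0.6307·0.3693/972) = 0.01548; SE₂ = √(0.3743·0.6257/871) = 0.01640.
Independent samples: SE of the difference = √(SE₁² + SE₂²) = √(0.0002396304 + 0.00026896) = 0.02255.
z* for 90% confidence is 1.645, so the margin of error is 1.645 × 0.02255 = 0.03709.
Point estimate p̂₁ − p̂₂ = 0.6307 − 0.3743 = 0.2564.
0.2564 ± 0.03709 → (0.219, 0.293).

(0.219, 0.293)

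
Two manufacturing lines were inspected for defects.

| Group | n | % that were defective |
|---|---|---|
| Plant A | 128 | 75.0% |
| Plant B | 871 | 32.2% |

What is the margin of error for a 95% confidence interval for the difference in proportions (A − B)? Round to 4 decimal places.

Each SE is √(p̂(1−p̂)/n): √(0.7500·0.2500/128) = 0.03827 and √(0.3220·0.6780/871) = 0.01583.
SE(p̂₁ − p̂₂) = √(SE₁² + SE₂²) = √(0.0014645929 + 0.0002505889) = 0.04141, since the two samples are independent.
At 95% confidence z* = 1.960; margin = 1.960 × 0.04141 = 0.08116.

0.0812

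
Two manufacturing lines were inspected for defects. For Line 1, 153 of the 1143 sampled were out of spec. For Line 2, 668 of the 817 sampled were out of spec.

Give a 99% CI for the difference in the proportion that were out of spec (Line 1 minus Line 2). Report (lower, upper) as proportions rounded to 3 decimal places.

(-0.727, -0.640)

p̂₁ = 153/1143 = 0.1339 and p̂₂ = 668/817 = 0.8176.
SE₁ = √(p̂₁(1−p̂₁)/n₁) = √(0.1339·0.8661/1143) = 0.01007; SE₂ = √(0.8176·0.1824/817) = 0.01351.
Independent samples: SE of the difference = √(SE₁² + SE₂²) = √(0.0001014049 + 0.0001825201) = 0.01685.
z* for 99% confidence is 2.576, so the margin of error is 2.576 × 0.01685 = 0.04341.
Point estimate p̂₁ − p̂₂ = 0.1339 − 0.8176 = -0.6837.
-0.6837 ± 0.04341 → (-0.727, -0.640).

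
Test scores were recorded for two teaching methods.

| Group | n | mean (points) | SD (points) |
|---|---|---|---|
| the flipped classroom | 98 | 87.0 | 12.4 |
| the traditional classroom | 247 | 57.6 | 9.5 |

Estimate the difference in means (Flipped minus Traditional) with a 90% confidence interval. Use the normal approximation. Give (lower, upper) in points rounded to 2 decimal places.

(27.11, 31.69)

Per-group SEs: s₁/√n₁ = 12.4/√98 = 1.2526, s₂/√n₂ = 9.5/√247 = 0.6045.
Unpooled SE of the difference: √(1.56900676 + 0.36542025) = 1.3908.
Margin of error = z* · SE = 1.645 × 1.3908 = 2.2879.
x̄₁ − x̄₂ = 87.0 − 57.6 = 29.4000.
CI: 29.4000 ± 2.2879 = (27.11, 31.69).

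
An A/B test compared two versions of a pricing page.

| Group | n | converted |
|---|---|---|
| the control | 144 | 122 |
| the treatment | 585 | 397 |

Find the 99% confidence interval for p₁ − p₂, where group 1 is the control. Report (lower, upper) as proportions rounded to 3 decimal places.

First, p̂₁ = 122/144 = 0.8472; p̂₂ = 397/585 = 0.6786.
The two standard errors are √(0.8472×0.1528/144) = 0.02998 and √(0.6786×0.3214/585) = 0.01931.
Because the samples are independent, SE_diff = √(0.02998² + 0.01931²) = 0.03566.
Using z* = 2.576 for 99%, ME = 2.576 × 0.03566 = 0.09186.
p̂₁ − p̂₂ = 0.1686; interval 0.1686 ± 0.09186 gives (0.077, 0.260).

(0.077, 0.260)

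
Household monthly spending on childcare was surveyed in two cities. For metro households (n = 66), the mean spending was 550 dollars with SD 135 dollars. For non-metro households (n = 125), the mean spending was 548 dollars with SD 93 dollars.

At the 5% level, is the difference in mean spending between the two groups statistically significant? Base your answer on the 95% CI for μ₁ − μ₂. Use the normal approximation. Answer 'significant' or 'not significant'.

Standard errors of each mean: 135/√66 = 16.6174 and 93/√125 = 8.3182.
SE(x̄₁ − x̄₂) = √(16.6174² + 8.3182²) = 18.5831 for independent samples with unequal variances.
With z* = 1.960, the margin is 1.960 × 18.5831 = 36.4229.
x̄₁ − x̄₂ = 550 − 548 = 2.0000; the interval is 2.0000 ± 36.4229 = (-34.4229, 38.4229).
The interval (-34.4229, 38.4229) contains 0, so the difference is not significant.

not significant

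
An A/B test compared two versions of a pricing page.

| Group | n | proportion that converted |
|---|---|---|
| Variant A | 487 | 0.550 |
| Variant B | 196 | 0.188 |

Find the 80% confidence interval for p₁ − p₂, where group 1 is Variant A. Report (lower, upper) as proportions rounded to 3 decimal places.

(0.316, 0.408)

Each SE is √(p̂(1−p̂)/n): √(0.5500·0.4500/487) = 0.02254 and √(0.1880·0.8120/196) = 0.02791.
SE(p̂₁ − p̂₂) = √(SE₁² + SE₂²) = √(0.0005080516 + 0.0007789681) = 0.03588, since the two samples are independent.
At 80% confidence z* = 1.282; margin = 1.282 × 0.03588 = 0.04600.
The difference is 0.5500 − 0.1880 = 0.3620, so the interval is 0.3620 ± 0.04600 = (0.316, 0.408).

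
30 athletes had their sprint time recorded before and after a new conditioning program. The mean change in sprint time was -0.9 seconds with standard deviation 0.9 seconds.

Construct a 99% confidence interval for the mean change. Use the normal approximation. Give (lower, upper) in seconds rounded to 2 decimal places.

(-1.32, -0.48)

This is a matched-pairs design, so SE = s_d/√n = 0.9/√30 = 0.1643.
Margin = 2.576 × 0.1643 = 0.4232; the interval is -0.9 ± 0.4232 = (-1.32, -0.48).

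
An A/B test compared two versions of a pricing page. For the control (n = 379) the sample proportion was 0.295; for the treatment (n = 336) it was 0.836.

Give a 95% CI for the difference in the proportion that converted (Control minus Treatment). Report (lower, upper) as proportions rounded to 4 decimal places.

(-0.6016, -0.4804)

Each SE is √(p̂(1−p̂)/n): √(0.2950·0.7050/379) = 0.02343 and √(0.8360·0.1640/336) = 0.02020.
SE(p̂₁ − p̂₂) = √(SE₁² + SE₂²) = √(0.0005489649 + 0.00040804) = 0.03094, since the two samples are independent.
At 95% confidence z* = 1.960; margin = 1.960 × 0.03094 = 0.06064.
The difference is 0.2950 − 0.8360 = -0.5410, so the interval is -0.5410 ± 0.06064 = (-0.6016, -0.4804).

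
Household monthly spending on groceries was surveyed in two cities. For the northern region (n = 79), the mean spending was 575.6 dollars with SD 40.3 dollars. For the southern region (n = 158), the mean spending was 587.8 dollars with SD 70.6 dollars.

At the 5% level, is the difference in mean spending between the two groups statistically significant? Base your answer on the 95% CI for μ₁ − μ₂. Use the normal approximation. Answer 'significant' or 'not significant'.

Standard errors of each mean: 40.3/√79 = 4.5341 and 70.6/√158 = 5.6166.
SE(x̄₁ − x̄₂) = √(4.5341² + 5.6166²) = 7.2183 for independent samples with unequal variances.
With z* = 1.960, the margin is 1.960 × 7.2183 = 14.1479.
x̄₁ − x̄₂ = 575.6 − 587.8 = -12.2000; the interval is -12.2000 ± 14.1479 = (-26.3479, 1.9479).
The interval (-26.3479, 1.9479) contains 0, so the difference is not significant.

not significant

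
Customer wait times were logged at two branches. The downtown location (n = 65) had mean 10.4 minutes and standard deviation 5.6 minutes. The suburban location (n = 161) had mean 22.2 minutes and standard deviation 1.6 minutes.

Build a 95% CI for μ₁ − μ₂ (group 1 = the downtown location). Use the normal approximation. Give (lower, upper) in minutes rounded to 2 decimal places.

(-13.18, -10.42)

Per-group SEs: s₁/√n₁ = 5.6/√65 = 0.6946, s₂/√n₂ = 1.6/√161 = 0.1261.
Unpooled SE of the difference: √(0.48246916 + 0.01590121) = 0.7060.
Margin of error = z* · SE = 1.960 × 0.7060 = 1.3838.
x̄₁ − x̄₂ = 10.4 − 22.2 = -11.8000.
CI: -11.8000 ± 1.3838 = (-13.18, -10.42).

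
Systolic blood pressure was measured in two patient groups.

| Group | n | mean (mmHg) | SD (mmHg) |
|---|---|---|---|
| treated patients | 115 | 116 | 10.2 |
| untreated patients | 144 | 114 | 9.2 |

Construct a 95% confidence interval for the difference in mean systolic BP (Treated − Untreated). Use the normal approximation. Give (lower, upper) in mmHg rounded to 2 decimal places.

Standard errors of each mean: 10.2/√115 = 0.9512 and 9.2/√144 = 0.7667.
SE(x̄₁ − x̄₂) = √(0.9512² + 0.7667²) = 1.2217 for independent samples with unequal variances.
With z* = 1.960, the margin is 1.960 × 1.2217 = 2.3945.
x̄₁ − x̄₂ = 116 − 114 = 2.0000; the interval is 2.0000 ± 2.3945 = (-0.39, 4.39).

(-0.39, 4.39)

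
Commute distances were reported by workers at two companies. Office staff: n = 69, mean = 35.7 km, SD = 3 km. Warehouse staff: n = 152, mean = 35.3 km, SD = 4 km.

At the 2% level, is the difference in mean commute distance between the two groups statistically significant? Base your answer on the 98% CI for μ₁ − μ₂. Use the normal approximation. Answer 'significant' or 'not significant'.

Standard errors of each mean: 3/√69 = 0.3612 and 4/√152 = 0.3244.
SE(x̄₁ − x̄₂) = √(0.3612² + 0.3244²) = 0.4855 for independent samples with unequal variances.
With z* = 2.326, the margin is 2.326 × 0.4855 = 1.1293.
x̄₁ − x̄₂ = 35.7 − 35.3 = 0.4000; the interval is 0.4000 ± 1.1293 = (-0.7293, 1.5293).
The interval (-0.7293, 1.5293) contains 0, so the difference is not significant.

not significant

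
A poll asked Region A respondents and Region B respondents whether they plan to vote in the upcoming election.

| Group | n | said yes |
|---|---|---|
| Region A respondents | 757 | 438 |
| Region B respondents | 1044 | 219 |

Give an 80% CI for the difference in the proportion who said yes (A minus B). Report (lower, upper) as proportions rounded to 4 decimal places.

(0.3407, 0.3969)

p̂₁ = 438/757 = 0.5786 and p̂₂ = 219/1044 = 0.2098.
SE₁ = √(p̂₁(1−p̂₁)/n₁) = √(0.5786·0.4214/757) = 0.01795; SE₂ = √(0.2098·0.7902/1044) = 0.01260.
Independent samples: SE of the difference = √(SE₁² + SE₂²) = √(0.0003222025 + 0.00015876) = 0.02193.
z* for 80% confidence is 1.282, so the margin of error is 1.282 × 0.02193 = 0.02811.
Point estimate p̂₁ − p̂₂ = 0.5786 − 0.2098 = 0.3688.
0.3688 ± 0.02811 → (0.3407, 0.3969).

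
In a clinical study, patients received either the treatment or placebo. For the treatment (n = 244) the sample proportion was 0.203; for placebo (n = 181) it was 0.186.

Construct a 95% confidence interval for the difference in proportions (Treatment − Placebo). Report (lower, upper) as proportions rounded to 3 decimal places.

The two standard errors are √(0.2030×0.7970/244) = 0.02575 and √(0.1860×0.8140/181) = 0.02892.
Because the samples are independent, SE_diff = √(0.02575² + 0.02892²) = 0.03872.
Using z* = 1.960 for 95%, ME = 1.960 × 0.03872 = 0.07589.
p̂₁ − p̂₂ = 0.0170; interval 0.0170 ± 0.07589 gives (-0.059, 0.093).

(-0.059, 0.093)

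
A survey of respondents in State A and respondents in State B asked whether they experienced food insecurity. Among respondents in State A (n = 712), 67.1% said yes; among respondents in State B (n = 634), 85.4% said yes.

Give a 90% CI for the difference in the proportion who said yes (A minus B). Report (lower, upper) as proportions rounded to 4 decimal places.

SE₁ = √(p̂₁(1−p̂₁)/n₁) = √(0.6710·0.3290/712) = 0.01761; SE₂ = √(0.8540·0.1460/634) = 0.01402.
Independent samples: SE of the difference = √(SE₁² + SE₂²) = √(0.0003101121 + 0.0001965604) = 0.02251.
z* for 90% confidence is 1.645, so the margin of error is 1.645 × 0.02251 = 0.03703.
Point estimate p̂₁ − p̂₂ = 0.6710 − 0.8540 = -0.1830.
-0.1830 ± 0.03703 → (-0.2200, -0.1460).

(-0.2200, -0.1460)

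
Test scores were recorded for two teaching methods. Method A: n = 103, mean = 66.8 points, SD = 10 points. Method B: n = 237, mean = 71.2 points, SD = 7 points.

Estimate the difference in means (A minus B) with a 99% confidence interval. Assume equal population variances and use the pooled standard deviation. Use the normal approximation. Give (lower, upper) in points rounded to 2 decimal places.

s_p = √[((n₁−1)s₁² + (n₂−1)s₂²)/(n₁+n₂−2)] = √[(102·10² + 236·7²)/338] = 8.0244.
SE = 8.0244·√(1/103 + 1/237) = 0.9470.
With z* = 2.576, margin = 2.576 × 0.9470 = 2.4395.
x̄₁ − x̄₂ = 66.8 − 71.2 = -4.4000; interval -4.4000 ± 2.4395 = (-6.84, -1.96).

(-6.84, -1.96)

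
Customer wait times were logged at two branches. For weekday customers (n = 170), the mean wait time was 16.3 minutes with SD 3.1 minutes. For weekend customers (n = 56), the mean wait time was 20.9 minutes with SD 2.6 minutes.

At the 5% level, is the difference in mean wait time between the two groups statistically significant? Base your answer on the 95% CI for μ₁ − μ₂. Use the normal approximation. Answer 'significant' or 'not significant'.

significant

Standard errors of each mean: 3.1/√170 = 0.2378 and 2.6/√56 = 0.3474.
SE(x̄₁ − x̄₂) = √(0.2378² + 0.3474²) = 0.4210 for independent samples with unequal variances.
With z* = 1.960, the margin is 1.960 × 0.4210 = 0.8252.
x̄₁ − x̄₂ = 16.3 − 20.9 = -4.6000; the interval is -4.6000 ± 0.8252 = (-5.4252, -3.7748).
The interval (-5.4252, -3.7748) does not contain 0, so the difference is significant.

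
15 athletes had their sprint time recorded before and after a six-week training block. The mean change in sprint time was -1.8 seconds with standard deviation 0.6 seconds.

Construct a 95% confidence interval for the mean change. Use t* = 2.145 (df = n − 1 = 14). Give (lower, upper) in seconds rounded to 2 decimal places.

(-2.13, -1.47)

This is a matched-pairs design, so SE = s_d/√n = 0.6/√15 = 0.1549.
Margin = 2.145 × 0.1549 = 0.3323; the interval is -1.8 ± 0.3323 = (-2.13, -1.47).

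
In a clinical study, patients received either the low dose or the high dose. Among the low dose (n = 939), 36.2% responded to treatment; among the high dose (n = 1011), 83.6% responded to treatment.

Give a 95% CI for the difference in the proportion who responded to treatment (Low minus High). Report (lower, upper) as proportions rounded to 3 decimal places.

(-0.512, -0.436)

SE₁ = √(p̂₁(1−p̂₁)/n₁) = √(0.3620·0.6380/939) = 0.01568; SE₂ = √(0.8360·0.1640/1011) = 0.01165.
Independent samples: SE of the difference = √(SE₁² + SE₂²) = √(0.0002458624 + 0.0001357225) = 0.01953.
z* for 95% confidence is 1.960, so the margin of error is 1.960 × 0.01953 = 0.03828.
Point estimate p̂₁ − p̂₂ = 0.3620 − 0.8360 = -0.4740.
-0.4740 ± 0.03828 → (-0.512, -0.436).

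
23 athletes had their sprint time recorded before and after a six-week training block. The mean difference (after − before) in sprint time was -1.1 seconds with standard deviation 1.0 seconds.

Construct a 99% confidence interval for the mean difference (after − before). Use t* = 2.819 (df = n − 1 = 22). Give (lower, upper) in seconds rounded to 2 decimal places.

(-1.69, -0.51)

This is a matched-pairs design, so SE = s_d/√n = 1.0/√23 = 0.2085.
Margin = 2.819 × 0.2085 = 0.5878; the interval is -1.1 ± 0.5878 = (-1.69, -0.51).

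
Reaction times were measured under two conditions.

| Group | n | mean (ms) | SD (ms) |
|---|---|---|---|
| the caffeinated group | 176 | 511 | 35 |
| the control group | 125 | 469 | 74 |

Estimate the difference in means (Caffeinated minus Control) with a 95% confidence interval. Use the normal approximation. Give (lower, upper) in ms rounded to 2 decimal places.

(28.03, 55.97)

SE₁ = s₁/√n₁ = 35/√176 = 2.6382; SE₂ = 74/√125 = 6.6188.
Independent samples, unequal variances: SE_diff = √(SE₁² + SE₂²) = √(6.96009924 + 43.80851344) = 7.1252.
z* = 1.960, so margin of error = 1.960 × 7.1252 = 13.9654.
Difference in means = 511 − 469 = 42.0000.
42.0000 ± 13.9654 → (28.03, 55.97).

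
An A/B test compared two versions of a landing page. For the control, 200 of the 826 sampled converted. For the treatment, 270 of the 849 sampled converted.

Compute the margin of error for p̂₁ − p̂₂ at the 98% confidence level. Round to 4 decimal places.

p̂₁ = 200/826 = 0.2421 and p̂₂ = 270/849 = 0.3180.
SE₁ = √(p̂₁(1−p̂₁)/n₁) = √(0.2421·0.7579/826) = 0.01490; SE₂ = √(0.3180·0.6820/849) = 0.01598.
Independent samples: SE of the difference = √(SE₁² + SE₂²) = √(0.00022201 + 0.0002553604) = 0.02185.
z* for 98% confidence is 2.326, so the margin of error is 2.326 × 0.02185 = 0.05082.

0.0508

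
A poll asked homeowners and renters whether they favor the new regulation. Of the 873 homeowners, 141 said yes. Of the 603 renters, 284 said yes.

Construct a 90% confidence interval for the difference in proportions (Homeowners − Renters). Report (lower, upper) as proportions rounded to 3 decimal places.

p̂₁ = 141/873 = 0.1615 and p̂₂ = 284/603 = 0.4710.
SE₁ = √(p̂₁(1−p̂₁)/n₁) = √(0.1615·0.8385/873) = 0.01245; SE₂ = √(0.4710·0.5290/603) = 0.02033.
Independent samples: SE of the difference = √(SE₁² + SE₂²) = √(0.0001550025 + 0.0004133089) = 0.02384.
z* for 90% confidence is 1.645, so the margin of error is 1.645 × 0.02384 = 0.03922.
Point estimate p̂₁ − p̂₂ = 0.1615 − 0.4710 = -0.3095.
-0.3095 ± 0.03922 → (-0.349, -0.270).

(-0.349, -0.270)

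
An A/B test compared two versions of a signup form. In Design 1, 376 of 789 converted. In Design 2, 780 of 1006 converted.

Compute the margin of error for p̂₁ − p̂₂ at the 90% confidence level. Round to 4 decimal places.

0.0364

p̂₁ = 376/789 = 0.4766 and p̂₂ = 780/1006 = 0.7753.
SE₁ = √(p̂₁(1−p̂₁)/n₁) = √(0.4766·0.5234/789) = 0.01778; SE₂ = √(0.7753·0.2247/1006) = 0.01316.
Independent samples: SE of the difference = √(SE₁² + SE₂²) = √(0.0003161284 + 0.0001731856) = 0.02212.
z* for 90% confidence is 1.645, so the margin of error is 1.645 × 0.02212 = 0.03639.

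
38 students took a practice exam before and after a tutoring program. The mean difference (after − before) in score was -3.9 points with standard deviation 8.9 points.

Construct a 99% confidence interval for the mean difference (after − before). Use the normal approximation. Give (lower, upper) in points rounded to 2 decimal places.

This is a matched-pairs design, so SE = s_d/√n = 8.9/√38 = 1.4438.
Margin = 2.576 × 1.4438 = 3.7192; the interval is -3.9 ± 3.7192 = (-7.62, -0.18).

(-7.62, -0.18)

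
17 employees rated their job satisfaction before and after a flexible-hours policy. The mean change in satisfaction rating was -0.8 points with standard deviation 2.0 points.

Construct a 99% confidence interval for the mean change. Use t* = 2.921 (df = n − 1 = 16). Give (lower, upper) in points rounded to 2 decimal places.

This is a matched-pairs design, so SE = s_d/√n = 2.0/√17 = 0.4851.
Margin = 2.921 × 0.4851 = 1.4170; the interval is -0.8 ± 1.4170 = (-2.22, 0.62).

(-2.22, 0.62)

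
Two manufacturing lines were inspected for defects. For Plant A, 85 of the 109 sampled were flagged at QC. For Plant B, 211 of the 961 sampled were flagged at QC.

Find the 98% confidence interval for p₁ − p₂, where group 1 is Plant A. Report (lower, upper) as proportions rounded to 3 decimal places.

p̂₁ = 85/109 = 0.7798 and p̂₂ = 211/961 = 0.2196.
SE₁ = √(p̂₁(1−p̂₁)/n₁) = √(0.7798·0.2202/109) = 0.03969; SE₂ = √(0.2196·0.7804/961) = 0.01335.
Independent samples: SE of the difference = √(SE₁² + SE₂²) = √(0.0015752961 + 0.0001782225) = 0.04188.
z* for 98% confidence is 2.326, so the margin of error is 2.326 × 0.04188 = 0.09741.
Point estimate p̂₁ − p̂₂ = 0.7798 − 0.2196 = 0.5602.
0.5602 ± 0.09741 → (0.463, 0.658).

(0.463, 0.658)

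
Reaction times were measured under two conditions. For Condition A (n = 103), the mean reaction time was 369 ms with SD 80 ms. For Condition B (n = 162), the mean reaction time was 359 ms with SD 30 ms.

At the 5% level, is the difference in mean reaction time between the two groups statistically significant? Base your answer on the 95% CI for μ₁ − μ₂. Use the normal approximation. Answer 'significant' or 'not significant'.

SE₁ = s₁/√n₁ = 80/√103 = 7.8826; SE₂ = 30/√162 = 2.3570.
Independent samples, unequal variances: SE_diff = √(SE₁² + SE₂²) = √(62.13538276 + 5.555449) = 8.2274.
z* = 1.960, so margin of error = 1.960 × 8.2274 = 16.1257.
Difference in means = 369 − 359 = 10.0000.
10.0000 ± 16.1257 → (-6.1257, 26.1257).
The interval (-6.1257, 26.1257) contains 0, so the difference is not significant.

not significant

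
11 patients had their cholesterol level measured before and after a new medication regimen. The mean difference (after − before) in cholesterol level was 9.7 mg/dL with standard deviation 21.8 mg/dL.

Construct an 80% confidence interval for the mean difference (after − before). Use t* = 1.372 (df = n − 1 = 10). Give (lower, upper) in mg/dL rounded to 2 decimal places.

This is a matched-pairs design, so SE = s_d/√n = 21.8/√11 = 6.5729.
Margin = 1.372 × 6.5729 = 9.0180; the interval is 9.7 ± 9.0180 = (0.68, 18.72).

(0.68, 18.72)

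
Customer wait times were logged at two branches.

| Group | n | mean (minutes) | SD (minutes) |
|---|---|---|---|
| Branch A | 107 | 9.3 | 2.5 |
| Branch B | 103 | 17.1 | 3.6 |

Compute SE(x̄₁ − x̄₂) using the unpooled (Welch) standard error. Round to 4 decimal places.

0.4292

Per-group SEs: s₁/√n₁ = 2.5/√107 = 0.2417, s₂/√n₂ = 3.6/√103 = 0.3547.
Unpooled SE of the difference: √(0.05841889 + 0.12581209) = 0.4292.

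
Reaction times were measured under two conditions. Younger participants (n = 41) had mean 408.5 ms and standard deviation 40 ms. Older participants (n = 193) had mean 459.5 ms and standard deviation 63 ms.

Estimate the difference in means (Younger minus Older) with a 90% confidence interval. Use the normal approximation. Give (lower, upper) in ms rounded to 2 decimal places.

(-63.70, -38.30)

SE₁ = s₁/√n₁ = 40/√41 = 6.2470; SE₂ = 63/√193 = 4.5348.
Independent samples, unequal variances: SE_diff = √(SE₁² + SE₂²) = √(39.025009 + 20.56441104) = 7.7194.
z* = 1.645, so margin of error = 1.645 × 7.7194 = 12.6984.
Difference in means = 408.5 − 459.5 = -51.0000.
-51.0000 ± 12.6984 → (-63.70, -38.30).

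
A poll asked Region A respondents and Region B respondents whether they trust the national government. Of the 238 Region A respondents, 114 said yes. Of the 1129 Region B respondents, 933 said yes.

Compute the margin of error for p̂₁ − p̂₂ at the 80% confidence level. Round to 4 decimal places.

0.0440

First, p̂₁ = 114/238 = 0.4790; p̂₂ = 933/1129 = 0.8264.
The two standard errors are √(0.4790×0.5210/238) = 0.03238 and √(0.8264×0.1736/1129) = 0.01127.
Because the samples are independent, SE_diff = √(0.03238² + 0.01127²) = 0.03429.
Using z* = 1.282 for 80%, ME = 1.282 × 0.03429 = 0.04396.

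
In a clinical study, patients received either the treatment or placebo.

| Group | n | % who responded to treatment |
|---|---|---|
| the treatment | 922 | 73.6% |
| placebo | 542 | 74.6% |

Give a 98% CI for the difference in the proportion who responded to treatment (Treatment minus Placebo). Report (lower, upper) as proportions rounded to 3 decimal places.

SE₁ = √(p̂₁(1−p̂₁)/n₁) = √(0.7360·0.2640/922) = 0.01452; SE₂ = √(0.7460·0.2540/542) = 0.01870.
Independent samples: SE of the difference = √(SE₁² + SE₂²) = √(0.0002108304 + 0.00034969) = 0.02368.
z* for 98% confidence is 2.326, so the margin of error is 2.326 × 0.02368 = 0.05508.
Point estimate p̂₁ − p̂₂ = 0.7360 − 0.7460 = -0.0100.
-0.0100 ± 0.05508 → (-0.065, 0.045).

(-0.065, 0.045)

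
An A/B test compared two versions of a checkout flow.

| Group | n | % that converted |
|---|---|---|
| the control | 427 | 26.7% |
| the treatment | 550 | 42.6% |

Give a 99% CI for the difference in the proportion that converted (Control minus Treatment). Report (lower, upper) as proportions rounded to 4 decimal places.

SE₁ = √(p̂₁(1−p̂₁)/n₁) = √(0.2670·0.7330/427) = 0.02141; SE₂ = √(0.4260·0.5740/550) = 0.02109.
Independent samples: SE of the difference = √(SE₁² + SE₂²) = √(0.0004583881 + 0.0004447881) = 0.03005.
z* for 99% confidence is 2.576, so the margin of error is 2.576 × 0.03005 = 0.07741.
Point estimate p̂₁ − p̂₂ = 0.2670 − 0.4260 = -0.1590.
-0.1590 ± 0.07741 → (-0.2364, -0.0816).

(-0.2364, -0.0816)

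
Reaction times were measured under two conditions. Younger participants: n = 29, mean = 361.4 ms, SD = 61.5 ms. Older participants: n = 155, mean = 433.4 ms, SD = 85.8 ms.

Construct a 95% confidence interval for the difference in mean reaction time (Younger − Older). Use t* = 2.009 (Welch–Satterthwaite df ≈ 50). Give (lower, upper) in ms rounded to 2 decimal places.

Standard errors of each mean: 61.5/√29 = 11.4203 and 85.8/√155 = 6.8916.
SE(x̄₁ − x̄₂) = √(11.4203² + 6.8916²) = 13.3386 for independent samples with unequal variances.
With t* = 2.009, the margin is 2.009 × 13.3386 = 26.7972.
x̄₁ − x̄₂ = 361.4 − 433.4 = -72.0000; the interval is -72.0000 ± 26.7972 = (-98.80, -45.20).

(-98.80, -45.20)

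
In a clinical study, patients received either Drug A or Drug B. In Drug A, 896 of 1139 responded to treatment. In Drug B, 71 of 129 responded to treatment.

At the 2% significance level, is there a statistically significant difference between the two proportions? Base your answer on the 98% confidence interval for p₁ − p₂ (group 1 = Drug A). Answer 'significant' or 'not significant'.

Sample proportions: 896/1139 = 0.7867, 71/129 = 0.5504.
Each SE is √(p̂(1−p̂)/n): √(0.7867·0.2133/1139) = 0.01214 and √(0.5504·0.4496/129) = 0.04380.
SE(p̂₁ − p̂₂) = √(SE₁² + SE₂²) = √(0.0001473796 + 0.00191844) = 0.04545, since the two samples are independent.
At 98% confidence z* = 2.326; margin = 2.326 × 0.04545 = 0.10572.
The difference is 0.7867 − 0.5504 = 0.2363, so the interval is 0.2363 ± 0.10572 = (0.13058, 0.34202).
The interval (0.13058, 0.34202) does not contain 0, so the difference is significant.

significant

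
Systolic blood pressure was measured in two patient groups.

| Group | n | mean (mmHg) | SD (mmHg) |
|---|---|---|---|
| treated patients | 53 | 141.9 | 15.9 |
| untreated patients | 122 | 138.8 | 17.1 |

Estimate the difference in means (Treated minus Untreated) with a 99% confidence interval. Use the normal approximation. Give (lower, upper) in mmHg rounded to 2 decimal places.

(-3.80, 10.00)

SE₁ = s₁/√n₁ = 15.9/√53 = 2.1840; SE₂ = 17.1/√122 = 1.5482.
Independent samples, unequal variances: SE_diff = √(SE₁² + SE₂²) = √(4.769856 + 2.39692324) = 2.6771.
z* = 2.576, so margin of error = 2.576 × 2.6771 = 6.8962.
Difference in means = 141.9 − 138.8 = 3.1000.
3.1000 ± 6.8962 → (-3.80, 10.00).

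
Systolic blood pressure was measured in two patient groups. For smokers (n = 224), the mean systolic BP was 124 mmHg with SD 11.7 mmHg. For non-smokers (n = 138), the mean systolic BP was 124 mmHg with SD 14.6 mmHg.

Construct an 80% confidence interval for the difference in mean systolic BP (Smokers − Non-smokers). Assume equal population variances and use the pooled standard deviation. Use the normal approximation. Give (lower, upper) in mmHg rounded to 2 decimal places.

(-1.79, 1.79)

s_p = √[((n₁−1)s₁² + (n₂−1)s₂²)/(n₁+n₂−2)] = √[(223·11.7² + 137·14.6²)/360] = 12.8808.
SE = 12.8808·√(1/224 + 1/138) = 1.3939.
With z* = 1.282, margin = 1.282 × 1.3939 = 1.7870.
x̄₁ − x̄₂ = 124 − 124 = 0.0000; interval 0.0000 ± 1.7870 = (-1.79, 1.79).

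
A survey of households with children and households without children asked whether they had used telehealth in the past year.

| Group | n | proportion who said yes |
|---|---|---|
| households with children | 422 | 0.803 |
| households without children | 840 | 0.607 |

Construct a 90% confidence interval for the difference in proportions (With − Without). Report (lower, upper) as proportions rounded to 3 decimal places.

SE₁ = √(p̂₁(1−p̂₁)/n₁) = √(0.8030·0.1970/422) = 0.01936; SE₂ = √(0.6070·0.3930/840) = 0.01685.
Independent samples: SE of the difference = √(SE₁² + SE₂²) = √(0.0003748096 + 0.0002839225) = 0.02567.
z* for 90% confidence is 1.645, so the margin of error is 1.645 × 0.02567 = 0.04223.
Point estimate p̂₁ − p̂₂ = 0.8030 − 0.6070 = 0.1960.
0.1960 ± 0.04223 → (0.154, 0.238).

(0.154, 0.238)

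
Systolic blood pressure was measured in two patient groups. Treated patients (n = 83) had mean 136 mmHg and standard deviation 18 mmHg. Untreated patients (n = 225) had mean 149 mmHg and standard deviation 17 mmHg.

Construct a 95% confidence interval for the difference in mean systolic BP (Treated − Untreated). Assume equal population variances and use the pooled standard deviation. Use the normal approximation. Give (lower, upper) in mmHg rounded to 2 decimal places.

s_p = √[((n₁−1)s₁² + (n₂−1)s₂²)/(n₁+n₂−2)] = √[(82·18² + 224·17²)/306] = 17.2737.
SE = 17.2737·√(1/83 + 1/225) = 2.2184.
With z* = 1.960, margin = 1.960 × 2.2184 = 4.3481.
x̄₁ − x̄₂ = 136 − 149 = -13.0000; interval -13.0000 ± 4.3481 = (-17.35, -8.65).

(-17.35, -8.65)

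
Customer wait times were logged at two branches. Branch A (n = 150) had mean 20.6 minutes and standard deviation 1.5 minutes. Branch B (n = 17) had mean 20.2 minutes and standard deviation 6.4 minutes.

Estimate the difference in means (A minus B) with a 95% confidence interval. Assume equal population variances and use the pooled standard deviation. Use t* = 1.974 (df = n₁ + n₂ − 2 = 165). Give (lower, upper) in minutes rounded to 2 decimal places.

(-0.84, 1.64)

s_p = √[((n₁−1)s₁² + (n₂−1)s₂²)/(n₁+n₂−2)] = √[(149·1.5² + 16·6.4²)/165] = 2.4502.
SE = 2.4502·√(1/150 + 1/17) = 0.6270.
With t* = 1.974, margin = 1.974 × 0.6270 = 1.2377.
x̄₁ − x̄₂ = 20.6 − 20.2 = 0.4000; interval 0.4000 ± 1.2377 = (-0.84, 1.64).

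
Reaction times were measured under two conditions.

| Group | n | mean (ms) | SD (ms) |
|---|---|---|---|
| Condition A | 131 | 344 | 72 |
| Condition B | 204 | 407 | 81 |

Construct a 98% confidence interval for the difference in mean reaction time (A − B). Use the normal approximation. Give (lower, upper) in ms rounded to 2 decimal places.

SE₁ = s₁/√n₁ = 72/√131 = 6.2907; SE₂ = 81/√204 = 5.6711.
Independent samples, unequal variances: SE_diff = √(SE₁² + SE₂²) = √(39.57290649 + 32.16137521) = 8.4696.
z* = 2.326, so margin of error = 2.326 × 8.4696 = 19.7003.
Difference in means = 344 − 407 = -63.0000.
-63.0000 ± 19.7003 → (-82.70, -43.30).

(-82.70, -43.30)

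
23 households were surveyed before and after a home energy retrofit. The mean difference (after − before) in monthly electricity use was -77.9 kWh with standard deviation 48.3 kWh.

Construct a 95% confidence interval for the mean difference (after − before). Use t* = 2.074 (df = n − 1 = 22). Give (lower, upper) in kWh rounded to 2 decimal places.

(-98.79, -57.01)

Paired design: SE = s_d/√n = 48.3/√23 = 10.0712.
t* = 2.074; margin of error = 2.074 × 10.0712 = 20.8877.
-77.9 ± 20.8877 → (-98.79, -57.01).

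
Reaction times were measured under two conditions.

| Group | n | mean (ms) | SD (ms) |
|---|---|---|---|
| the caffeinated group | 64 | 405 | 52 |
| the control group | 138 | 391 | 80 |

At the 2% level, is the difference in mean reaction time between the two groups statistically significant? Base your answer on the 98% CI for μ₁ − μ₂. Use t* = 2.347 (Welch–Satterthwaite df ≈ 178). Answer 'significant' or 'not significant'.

SE₁ = s₁/√n₁ = 52/√64 = 6.5000; SE₂ = 80/√138 = 6.8101.
Independent samples, unequal variances: SE_diff = √(SE₁² + SE₂²) = √(42.25 + 46.37746201) = 9.4142.
t* = 2.347, so margin of error = 2.347 × 9.4142 = 22.0951.
Difference in means = 405 − 391 = 14.0000.
14.0000 ± 22.0951 → (-8.0951, 36.0951).
The interval (-8.0951, 36.0951) contains 0, so the difference is not significant.

not significant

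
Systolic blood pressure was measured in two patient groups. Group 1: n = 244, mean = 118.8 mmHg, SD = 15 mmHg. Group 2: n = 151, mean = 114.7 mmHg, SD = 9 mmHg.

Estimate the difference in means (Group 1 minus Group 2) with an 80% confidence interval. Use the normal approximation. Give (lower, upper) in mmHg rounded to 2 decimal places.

(2.55, 5.65)

SE₁ = s₁/√n₁ = 15/√244 = 0.9603; SE₂ = 9/√151 = 0.7324.
Independent samples, unequal variances: SE_diff = √(SE₁² + SE₂²) = √(0.92217609 + 0.53640976) = 1.2077.
z* = 1.282, so margin of error = 1.282 × 1.2077 = 1.5483.
Difference in means = 118.8 − 114.7 = 4.1000.
4.1000 ± 1.5483 → (2.55, 5.65).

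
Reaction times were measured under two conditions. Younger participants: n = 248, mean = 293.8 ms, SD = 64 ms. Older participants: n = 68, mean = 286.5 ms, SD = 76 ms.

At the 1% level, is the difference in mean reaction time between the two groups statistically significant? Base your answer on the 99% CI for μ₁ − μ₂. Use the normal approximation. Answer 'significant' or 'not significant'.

Per-group SEs: s₁/√n₁ = 64/√248 = 4.0640, s₂/√n₂ = 76/√68 = 9.2164.
Unpooled SE of the difference: √(16.516096 + 84.94202896) = 10.0726.
Margin of error = z* · SE = 2.576 × 10.0726 = 25.9470.
x̄₁ − x̄₂ = 293.8 − 286.5 = 7.3000.
CI: 7.3000 ± 25.9470 = (-18.6470, 33.2470).
The interval (-18.6470, 33.2470) contains 0, so the difference is not significant.

not significant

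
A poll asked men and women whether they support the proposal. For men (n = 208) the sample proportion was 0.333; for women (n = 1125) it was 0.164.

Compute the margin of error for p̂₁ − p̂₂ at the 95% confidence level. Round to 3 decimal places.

The two standard errors are √(0.3330×0.6670/208) = 0.03268 and √(0.1640×0.8360/1125) = 0.01104.
Because the samples are independent, SE_diff = √(0.03268² + 0.01104²) = 0.03449.
Using z* = 1.960 for 95%, ME = 1.960 × 0.03449 = 0.06760.

0.068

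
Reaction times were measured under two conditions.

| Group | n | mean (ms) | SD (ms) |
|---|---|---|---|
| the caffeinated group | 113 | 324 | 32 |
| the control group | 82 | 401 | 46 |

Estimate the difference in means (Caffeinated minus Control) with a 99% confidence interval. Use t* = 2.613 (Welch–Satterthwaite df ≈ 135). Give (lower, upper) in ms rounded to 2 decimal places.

Standard errors of each mean: 32/√113 = 3.0103 and 46/√82 = 5.0799.
SE(x̄₁ − x̄₂) = √(3.0103² + 5.0799²) = 5.9049 for independent samples with unequal variances.
With t* = 2.613, the margin is 2.613 × 5.9049 = 15.4295.
x̄₁ − x̄₂ = 324 − 401 = -77.0000; the interval is -77.0000 ± 15.4295 = (-92.43, -61.57).

(-92.43, -61.57)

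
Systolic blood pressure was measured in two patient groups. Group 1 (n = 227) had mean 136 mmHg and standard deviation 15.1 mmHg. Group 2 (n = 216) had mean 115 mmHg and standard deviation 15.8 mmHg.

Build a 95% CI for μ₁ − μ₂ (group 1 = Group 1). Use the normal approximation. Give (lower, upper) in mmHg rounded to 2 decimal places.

Standard errors of each mean: 15.1/√227 = 1.0022 and 15.8/√216 = 1.0751.
SE(x̄₁ − x̄₂) = √(1.0022² + 1.0751²) = 1.4698 for independent samples with unequal variances.
With z* = 1.960, the margin is 1.960 × 1.4698 = 2.8808.
x̄₁ − x̄₂ = 136 − 115 = 21.0000; the interval is 21.0000 ± 2.8808 = (18.12, 23.88).

(18.12, 23.88)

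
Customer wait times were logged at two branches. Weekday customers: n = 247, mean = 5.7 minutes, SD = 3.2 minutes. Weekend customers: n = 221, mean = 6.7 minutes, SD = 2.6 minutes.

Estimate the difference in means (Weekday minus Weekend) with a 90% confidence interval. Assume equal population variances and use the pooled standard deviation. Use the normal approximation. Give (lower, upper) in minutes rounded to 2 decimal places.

(-1.45, -0.55)

s_p = √[((n₁−1)s₁² + (n₂−1)s₂²)/(n₁+n₂−2)] = √[(246·3.2² + 220·2.6²)/466] = 2.9321.
SE = 2.9321·√(1/247 + 1/221) = 0.2715.
With z* = 1.645, margin = 1.645 × 0.2715 = 0.4466.
x̄₁ − x̄₂ = 5.7 − 6.7 = -1.0000; interval -1.0000 ± 0.4466 = (-1.45, -0.55).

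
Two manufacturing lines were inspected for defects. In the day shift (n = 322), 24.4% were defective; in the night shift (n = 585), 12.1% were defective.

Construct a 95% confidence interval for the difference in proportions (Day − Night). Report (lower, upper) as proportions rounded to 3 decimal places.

(0.069, 0.177)

Each SE is √(p̂(1−p̂)/n): √(0.2440·0.7560/322) = 0.02393 and √(0.1210·0.8790/585) = 0.01348.
SE(p̂₁ − p̂₂) = √(SE₁² + SE₂²) = √(0.0005726449 + 0.0001817104) = 0.02747, since the two samples are independent.
At 95% confidence z* = 1.960; margin = 1.960 × 0.02747 = 0.05384.
The difference is 0.2440 − 0.1210 = 0.1230, so the interval is 0.1230 ± 0.05384 = (0.069, 0.177).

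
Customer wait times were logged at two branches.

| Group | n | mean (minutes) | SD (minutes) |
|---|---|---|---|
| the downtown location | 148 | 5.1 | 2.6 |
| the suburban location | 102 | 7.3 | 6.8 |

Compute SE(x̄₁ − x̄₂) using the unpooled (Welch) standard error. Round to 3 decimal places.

Per-group SEs: s₁/√n₁ = 2.6/√148 = 0.2137, s₂/√n₂ = 6.8/√102 = 0.6733.
Unpooled SE of the difference: √(0.04566769 + 0.45333289) = 0.7064.

0.706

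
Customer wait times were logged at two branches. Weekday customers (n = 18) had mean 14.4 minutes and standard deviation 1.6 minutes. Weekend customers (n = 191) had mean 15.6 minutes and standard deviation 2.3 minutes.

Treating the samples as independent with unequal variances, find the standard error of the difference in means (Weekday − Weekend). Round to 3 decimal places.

Standard errors of each mean: 1.6/√18 = 0.3771 and 2.3/√191 = 0.1664.
SE(x̄₁ − x̄₂) = √(0.3771² + 0.1664²) = 0.4122 for independent samples with unequal variances.

0.412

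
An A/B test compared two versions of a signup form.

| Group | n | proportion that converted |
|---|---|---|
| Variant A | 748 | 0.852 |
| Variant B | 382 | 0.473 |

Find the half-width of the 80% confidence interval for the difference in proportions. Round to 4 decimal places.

Each SE is √(p̂(1−p̂)/n): √(0.8520·0.1480/748) = 0.01298 and √(0.4730·0.5270/382) = 0.02554.
SE(p̂₁ − p̂₂) = √(SE₁² + SE₂²) = √(0.0001684804 + 0.0006522916) = 0.02865, since the two samples are independent.
At 80% confidence z* = 1.282; margin = 1.282 × 0.02865 = 0.03673.

0.0367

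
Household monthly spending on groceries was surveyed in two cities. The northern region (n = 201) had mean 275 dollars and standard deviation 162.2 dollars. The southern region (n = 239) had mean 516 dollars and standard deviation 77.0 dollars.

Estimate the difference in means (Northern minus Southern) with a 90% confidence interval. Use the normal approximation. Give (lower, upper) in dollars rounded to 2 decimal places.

SE₁ = s₁/√n₁ = 162.2/√201 = 11.4407; SE₂ = 77.0/√239 = 4.9807.
Independent samples, unequal variances: SE_diff = √(SE₁² + SE₂²) = √(130.88961649 + 24.80737249) = 12.4779.
z* = 1.645, so margin of error = 1.645 × 12.4779 = 20.5261.
Difference in means = 275 − 516 = -241.0000.
-241.0000 ± 20.5261 → (-261.53, -220.47).

(-261.53, -220.47)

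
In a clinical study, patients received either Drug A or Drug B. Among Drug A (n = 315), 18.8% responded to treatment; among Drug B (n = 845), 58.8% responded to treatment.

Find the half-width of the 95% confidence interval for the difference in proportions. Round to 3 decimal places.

SE₁ = √(p̂₁(1−p̂₁)/n₁) = √(0.1880·0.8120/315) = 0.02201; SE₂ = √(0.5880·0.4120/845) = 0.01693.
Independent samples: SE of the difference = √(SE₁² + SE₂²) = √(0.0004844401 + 0.0002866249) = 0.02777.
z* for 95% confidence is 1.960, so the margin of error is 1.960 × 0.02777 = 0.05443.

0.054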